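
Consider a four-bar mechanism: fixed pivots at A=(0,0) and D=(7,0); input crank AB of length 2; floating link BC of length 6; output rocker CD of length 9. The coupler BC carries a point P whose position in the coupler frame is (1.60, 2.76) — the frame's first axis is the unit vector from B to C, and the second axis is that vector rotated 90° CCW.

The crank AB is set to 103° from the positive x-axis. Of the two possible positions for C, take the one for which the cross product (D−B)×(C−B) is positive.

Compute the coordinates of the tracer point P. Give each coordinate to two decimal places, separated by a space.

-2.34 4.52

A=(0,0), D=(7.00,0)
B = A + 2.00·(cos103°, sin103°) = (-0.4499, 1.9487)
|BD| = 7.7006
circle(B,6.00) ∩ circle(D,9.00): a=0.9284, h=5.9277
  candidates: C₊=(1.9484,7.4486) cross=45.647; C₋=(-1.0518,-4.0210) cross=-45.647
  mode + wants cross > 0 → take C=(1.9484,7.4486) (cross=45.647)
ex = (C−B)/|BC| = (0.3997,0.9166); ey = (-0.9166,0.3997)
P = B + 1.60·ex + 2.76·ey = (-2.3403,4.5186)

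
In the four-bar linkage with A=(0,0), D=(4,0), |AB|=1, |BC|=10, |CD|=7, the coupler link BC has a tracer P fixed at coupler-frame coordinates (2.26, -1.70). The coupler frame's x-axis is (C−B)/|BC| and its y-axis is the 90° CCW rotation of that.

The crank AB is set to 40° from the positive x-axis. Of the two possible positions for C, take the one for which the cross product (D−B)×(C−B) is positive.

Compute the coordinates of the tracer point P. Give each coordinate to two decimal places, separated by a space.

A=(0,0), D=(4.00,0)
B = A + 1.00·(cos40°, sin40°) = (0.7660, 0.6428)
|BD| = 3.2972
circle(B,10.00) ∩ circle(D,7.00): a=9.3824, h=3.4598
  candidates: C₊=(10.6429,2.2072) cross=11.408; C₋=(9.2939,-4.5798) cross=-11.408
  mode + wants cross > 0 → take C=(10.6429,2.2072) (cross=11.408)
ex = (C−B)/|BC| = (0.9877,0.1564); ey = (-0.1564,0.9877)
P = B + 2.26·ex + -1.70·ey = (3.2642,-0.6827)

3.26 -0.68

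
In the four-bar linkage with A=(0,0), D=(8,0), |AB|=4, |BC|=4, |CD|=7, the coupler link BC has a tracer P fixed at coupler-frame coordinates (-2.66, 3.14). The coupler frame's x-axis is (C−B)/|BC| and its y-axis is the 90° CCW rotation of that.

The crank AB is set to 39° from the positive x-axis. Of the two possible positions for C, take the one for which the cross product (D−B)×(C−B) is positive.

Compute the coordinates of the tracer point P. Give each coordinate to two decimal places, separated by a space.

-0.84 1.34

A=(0,0), D=(8.00,0)
B = A + 4.00·(cos39°, sin39°) = (3.1086, 2.5173)
|BD| = 5.5012
circle(B,4.00) ∩ circle(D,7.00): a=-0.2488, h=3.9923
  candidates: C₊=(4.7142,6.1809) cross=21.962; C₋=(1.0605,-0.9186) cross=-21.962
  mode + wants cross > 0 → take C=(4.7142,6.1809) (cross=21.962)
ex = (C−B)/|BC| = (0.4014,0.9159); ey = (-0.9159,0.4014)
P = B + -2.66·ex + 3.14·ey = (-0.8351,1.3414)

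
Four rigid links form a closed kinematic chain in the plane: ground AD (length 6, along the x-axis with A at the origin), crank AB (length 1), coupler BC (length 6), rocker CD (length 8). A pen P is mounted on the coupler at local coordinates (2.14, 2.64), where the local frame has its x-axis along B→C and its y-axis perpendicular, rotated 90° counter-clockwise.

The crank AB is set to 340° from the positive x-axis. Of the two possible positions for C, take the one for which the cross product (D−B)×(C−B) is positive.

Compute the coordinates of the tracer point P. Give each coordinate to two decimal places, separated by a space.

A=(0,0), D=(6.00,0)
B = A + 1.00·(cos340°, sin340°) = (0.9397, -0.3420)
|BD| = 5.0719
circle(B,6.00) ∩ circle(D,8.00): a=-0.2244, h=5.9958
  candidates: C₊=(0.3115,5.6250) cross=30.410; C₋=(1.1201,-6.3393) cross=-30.410
  mode + wants cross > 0 → take C=(0.3115,5.6250) (cross=30.410)
ex = (C−B)/|BC| = (-0.1047,0.9945); ey = (-0.9945,-0.1047)
P = B + 2.14·ex + 2.64·ey = (-1.9099,1.5098)

-1.91 1.51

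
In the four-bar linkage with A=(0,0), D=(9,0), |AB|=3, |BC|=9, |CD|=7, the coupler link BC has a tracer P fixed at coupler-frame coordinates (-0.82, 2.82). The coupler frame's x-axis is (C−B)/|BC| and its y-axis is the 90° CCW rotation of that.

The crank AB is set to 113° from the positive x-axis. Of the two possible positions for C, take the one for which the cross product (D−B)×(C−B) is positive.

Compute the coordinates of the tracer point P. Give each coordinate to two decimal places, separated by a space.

A=(0,0), D=(9.00,0)
B = A + 3.00·(cos113°, sin113°) = (-1.1722, 2.7615)
|BD| = 10.5404
circle(B,9.00) ∩ circle(D,7.00): a=6.7882, h=5.9094
  candidates: C₊=(6.9271,6.6860) cross=62.287; C₋=(3.8306,-4.7199) cross=-62.287
  mode + wants cross > 0 → take C=(6.9271,6.6860) (cross=62.287)
ex = (C−B)/|BC| = (0.8999,0.4361); ey = (-0.4361,0.8999)
P = B + -0.82·ex + 2.82·ey = (-3.1398,4.9417)

-3.14 4.94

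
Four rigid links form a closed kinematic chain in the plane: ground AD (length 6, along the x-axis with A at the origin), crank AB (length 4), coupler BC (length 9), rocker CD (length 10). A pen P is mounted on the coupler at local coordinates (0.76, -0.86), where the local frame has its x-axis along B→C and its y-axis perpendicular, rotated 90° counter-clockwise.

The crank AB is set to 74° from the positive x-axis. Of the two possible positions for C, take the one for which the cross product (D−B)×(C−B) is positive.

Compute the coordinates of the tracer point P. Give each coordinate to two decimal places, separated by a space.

2.24 3.71

A=(0,0), D=(6.00,0)
B = A + 4.00·(cos74°, sin74°) = (1.1025, 3.8450)
|BD| = 6.2265
circle(B,9.00) ∩ circle(D,10.00): a=1.5875, h=8.8589
  candidates: C₊=(7.8218,9.8326) cross=55.160; C₋=(-3.1194,-4.1032) cross=-55.160
  mode + wants cross > 0 → take C=(7.8218,9.8326) (cross=55.160)
ex = (C−B)/|BC| = (0.7466,0.6653); ey = (-0.6653,0.7466)
P = B + 0.76·ex + -0.86·ey = (2.2421,3.7086)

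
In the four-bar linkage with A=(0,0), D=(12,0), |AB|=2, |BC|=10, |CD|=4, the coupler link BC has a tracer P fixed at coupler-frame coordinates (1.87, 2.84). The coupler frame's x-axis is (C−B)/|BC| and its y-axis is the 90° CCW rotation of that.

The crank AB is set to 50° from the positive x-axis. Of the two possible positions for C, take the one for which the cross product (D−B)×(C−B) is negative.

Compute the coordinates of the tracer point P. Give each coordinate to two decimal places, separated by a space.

A=(0,0), D=(12.00,0)
B = A + 2.00·(cos50°, sin50°) = (1.2856, 1.5321)
|BD| = 10.8234
circle(B,10.00) ∩ circle(D,4.00): a=9.2922, h=3.6953
  candidates: C₊=(11.0073,3.8749) cross=39.996; C₋=(9.9611,-3.4414) cross=-39.996
  mode - wants cross < 0 → take C=(9.9611,-3.4414) (cross=-39.996)
ex = (C−B)/|BC| = (0.8676,-0.4973); ey = (0.4973,0.8676)
P = B + 1.87·ex + 2.84·ey = (4.3204,3.0659)

4.32 3.07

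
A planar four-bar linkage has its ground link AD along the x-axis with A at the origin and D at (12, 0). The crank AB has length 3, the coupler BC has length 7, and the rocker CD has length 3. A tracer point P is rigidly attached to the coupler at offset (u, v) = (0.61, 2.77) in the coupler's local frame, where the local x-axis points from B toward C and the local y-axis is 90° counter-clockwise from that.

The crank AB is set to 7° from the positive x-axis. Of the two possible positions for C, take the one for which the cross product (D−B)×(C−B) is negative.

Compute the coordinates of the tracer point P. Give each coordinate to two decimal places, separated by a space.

4.43 2.80

A=(0,0), D=(12.00,0)
B = A + 3.00·(cos7°, sin7°) = (2.9776, 0.3656)
|BD| = 9.0298
circle(B,7.00) ∩ circle(D,3.00): a=6.7298, h=1.9262
  candidates: C₊=(9.7799,2.0177) cross=17.393; C₋=(9.6239,-1.8314) cross=-17.393
  mode - wants cross < 0 → take C=(9.6239,-1.8314) (cross=-17.393)
ex = (C−B)/|BC| = (0.9495,-0.3139); ey = (0.3139,0.9495)
P = B + 0.61·ex + 2.77·ey = (4.4262,2.8042)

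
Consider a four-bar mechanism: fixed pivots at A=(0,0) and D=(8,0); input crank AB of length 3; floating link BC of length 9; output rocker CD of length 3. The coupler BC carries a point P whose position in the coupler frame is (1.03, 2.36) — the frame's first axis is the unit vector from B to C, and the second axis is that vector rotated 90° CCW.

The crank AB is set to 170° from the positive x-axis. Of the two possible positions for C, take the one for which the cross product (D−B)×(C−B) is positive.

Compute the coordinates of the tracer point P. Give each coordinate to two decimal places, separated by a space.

A=(0,0), D=(8.00,0)
B = A + 3.00·(cos170°, sin170°) = (-2.9544, 0.5209)
|BD| = 10.9668
circle(B,9.00) ∩ circle(D,3.00): a=8.7660, h=2.0388
  candidates: C₊=(5.8986,2.1410) cross=22.359; C₋=(5.7049,-1.9319) cross=-22.359
  mode + wants cross > 0 → take C=(5.8986,2.1410) (cross=22.359)
ex = (C−B)/|BC| = (0.9837,0.1800); ey = (-0.1800,0.9837)
P = B + 1.03·ex + 2.36·ey = (-2.3661,3.0278)

-2.37 3.03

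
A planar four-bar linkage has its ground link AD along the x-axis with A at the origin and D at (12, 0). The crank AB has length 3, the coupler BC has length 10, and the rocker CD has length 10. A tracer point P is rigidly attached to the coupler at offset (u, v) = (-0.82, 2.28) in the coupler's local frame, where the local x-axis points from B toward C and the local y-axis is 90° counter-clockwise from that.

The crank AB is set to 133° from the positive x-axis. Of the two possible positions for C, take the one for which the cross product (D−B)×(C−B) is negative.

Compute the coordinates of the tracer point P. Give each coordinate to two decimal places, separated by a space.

-0.70 4.21

A=(0,0), D=(12.00,0)
B = A + 3.00·(cos133°, sin133°) = (-2.0460, 2.1941)
|BD| = 14.2163
circle(B,10.00) ∩ circle(D,10.00): a=7.1082, h=7.0338
  candidates: C₊=(6.0626,8.0465) cross=99.994; C₋=(3.8915,-5.8525) cross=-99.994
  mode - wants cross < 0 → take C=(3.8915,-5.8525) (cross=-99.994)
ex = (C−B)/|BC| = (0.5937,-0.8047); ey = (0.8047,0.5937)
P = B + -0.82·ex + 2.28·ey = (-0.6983,4.2076)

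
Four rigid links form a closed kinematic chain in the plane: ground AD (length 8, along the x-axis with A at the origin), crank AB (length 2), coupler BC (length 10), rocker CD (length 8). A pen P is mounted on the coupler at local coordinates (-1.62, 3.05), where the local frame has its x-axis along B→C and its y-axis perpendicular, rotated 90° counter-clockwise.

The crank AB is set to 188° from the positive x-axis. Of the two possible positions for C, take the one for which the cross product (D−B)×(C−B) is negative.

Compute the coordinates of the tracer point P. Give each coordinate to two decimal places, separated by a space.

A=(0,0), D=(8.00,0)
B = A + 2.00·(cos188°, sin188°) = (-1.9805, -0.2783)
|BD| = 9.9844
circle(B,10.00) ∩ circle(D,8.00): a=6.7950, h=7.3367
  candidates: C₊=(4.6073,7.2450) cross=73.253; C₋=(5.0164,-7.4228) cross=-73.253
  mode - wants cross < 0 → take C=(5.0164,-7.4228) (cross=-73.253)
ex = (C−B)/|BC| = (0.6997,-0.7144); ey = (0.7144,0.6997)
P = B + -1.62·ex + 3.05·ey = (-0.9350,3.0131)

-0.93 3.01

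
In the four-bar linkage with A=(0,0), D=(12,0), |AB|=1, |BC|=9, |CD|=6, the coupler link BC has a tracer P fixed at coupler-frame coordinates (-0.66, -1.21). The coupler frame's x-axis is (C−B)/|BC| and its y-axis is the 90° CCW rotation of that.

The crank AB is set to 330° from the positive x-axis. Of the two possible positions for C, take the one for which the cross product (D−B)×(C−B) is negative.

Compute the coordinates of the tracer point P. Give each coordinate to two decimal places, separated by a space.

A=(0,0), D=(12.00,0)
B = A + 1.00·(cos330°, sin330°) = (0.8660, -0.5000)
|BD| = 11.1452
circle(B,9.00) ∩ circle(D,6.00): a=7.5914, h=4.8343
  candidates: C₊=(8.2329,4.6700) cross=53.879; C₋=(8.6667,-4.9889) cross=-53.879
  mode - wants cross < 0 → take C=(8.6667,-4.9889) (cross=-53.879)
ex = (C−B)/|BC| = (0.8667,-0.4988); ey = (0.4988,0.8667)
P = B + -0.66·ex + -1.21·ey = (-0.3095,-1.2196)

-0.31 -1.22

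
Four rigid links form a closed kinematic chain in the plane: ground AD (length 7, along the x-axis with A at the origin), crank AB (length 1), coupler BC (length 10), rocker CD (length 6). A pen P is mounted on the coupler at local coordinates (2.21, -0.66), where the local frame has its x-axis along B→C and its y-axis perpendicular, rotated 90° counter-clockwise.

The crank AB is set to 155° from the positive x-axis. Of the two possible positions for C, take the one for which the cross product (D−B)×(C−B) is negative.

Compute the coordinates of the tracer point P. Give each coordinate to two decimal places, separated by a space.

A=(0,0), D=(7.00,0)
B = A + 1.00·(cos155°, sin155°) = (-0.9063, 0.4226)
|BD| = 7.9176
circle(B,10.00) ∩ circle(D,6.00): a=8.0004, h=5.9994
  candidates: C₊=(7.4029,5.9865) cross=47.501; C₋=(6.7625,-5.9953) cross=-47.501
  mode - wants cross < 0 → take C=(6.7625,-5.9953) (cross=-47.501)
ex = (C−B)/|BC| = (0.7669,-0.6418); ey = (0.6418,0.7669)
P = B + 2.21·ex + -0.66·ey = (0.3649,-1.5019)

0.36 -1.50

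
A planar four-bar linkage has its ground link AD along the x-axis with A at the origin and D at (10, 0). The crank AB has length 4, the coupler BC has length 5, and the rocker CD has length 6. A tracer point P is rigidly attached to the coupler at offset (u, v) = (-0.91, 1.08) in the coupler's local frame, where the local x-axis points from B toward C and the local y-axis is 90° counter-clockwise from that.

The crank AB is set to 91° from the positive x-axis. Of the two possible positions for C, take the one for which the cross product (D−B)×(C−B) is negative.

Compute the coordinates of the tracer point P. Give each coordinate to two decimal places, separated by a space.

A=(0,0), D=(10.00,0)
B = A + 4.00·(cos91°, sin91°) = (-0.0698, 3.9994)
|BD| = 10.8350
circle(B,5.00) ∩ circle(D,6.00): a=4.9099, h=0.9451
  candidates: C₊=(4.8422,3.0655) cross=10.240; C₋=(4.1445,1.3087) cross=-10.240
  mode - wants cross < 0 → take C=(4.1445,1.3087) (cross=-10.240)
ex = (C−B)/|BC| = (0.8429,-0.5381); ey = (0.5381,0.8429)
P = B + -0.91·ex + 1.08·ey = (-0.2556,5.3994)

-0.26 5.40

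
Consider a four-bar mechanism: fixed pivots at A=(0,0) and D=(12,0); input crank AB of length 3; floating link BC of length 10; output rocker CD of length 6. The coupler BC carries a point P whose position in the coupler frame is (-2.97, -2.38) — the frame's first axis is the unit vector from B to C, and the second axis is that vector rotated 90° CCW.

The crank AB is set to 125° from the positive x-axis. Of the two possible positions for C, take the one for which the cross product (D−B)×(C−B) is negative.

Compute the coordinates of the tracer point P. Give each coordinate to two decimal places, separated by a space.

-5.50 2.03

A=(0,0), D=(12.00,0)
B = A + 3.00·(cos125°, sin125°) = (-1.7207, 2.4575)
|BD| = 13.9391
circle(B,10.00) ∩ circle(D,6.00): a=9.2652, h=3.7624
  candidates: C₊=(8.0627,4.5274) cross=52.444; C₋=(6.7361,-2.8794) cross=-52.444
  mode - wants cross < 0 → take C=(6.7361,-2.8794) (cross=-52.444)
ex = (C−B)/|BC| = (0.8457,-0.5337); ey = (0.5337,0.8457)
P = B + -2.97·ex + -2.38·ey = (-5.5026,2.0298)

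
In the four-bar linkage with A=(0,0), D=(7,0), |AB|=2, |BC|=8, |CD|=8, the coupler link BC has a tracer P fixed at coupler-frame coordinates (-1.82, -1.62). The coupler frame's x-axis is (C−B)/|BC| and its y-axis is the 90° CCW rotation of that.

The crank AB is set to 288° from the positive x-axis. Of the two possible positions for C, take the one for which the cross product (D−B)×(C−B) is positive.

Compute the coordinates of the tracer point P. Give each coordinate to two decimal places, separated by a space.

1.97 -3.93

A=(0,0), D=(7.00,0)
B = A + 2.00·(cos288°, sin288°) = (0.6180, -1.9021)
|BD| = 6.6594
circle(B,8.00) ∩ circle(D,8.00): a=3.3297, h=7.2741
  candidates: C₊=(1.7313,6.0200) cross=48.441; C₋=(5.8867,-7.9222) cross=-48.441
  mode + wants cross > 0 → take C=(1.7313,6.0200) (cross=48.441)
ex = (C−B)/|BC| = (0.1392,0.9903); ey = (-0.9903,0.1392)
P = B + -1.82·ex + -1.62·ey = (1.9690,-3.9298)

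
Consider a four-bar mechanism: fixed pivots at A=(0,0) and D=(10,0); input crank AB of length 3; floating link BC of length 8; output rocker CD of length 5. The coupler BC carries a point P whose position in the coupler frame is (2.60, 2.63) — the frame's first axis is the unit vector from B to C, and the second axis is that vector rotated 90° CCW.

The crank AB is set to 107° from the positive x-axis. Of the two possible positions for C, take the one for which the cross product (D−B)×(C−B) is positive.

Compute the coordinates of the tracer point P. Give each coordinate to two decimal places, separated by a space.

A=(0,0), D=(10.00,0)
B = A + 3.00·(cos107°, sin107°) = (-0.8771, 2.8689)
|BD| = 11.2491
circle(B,8.00) ∩ circle(D,5.00): a=7.3580, h=3.1400
  candidates: C₊=(7.0384,4.0285) cross=35.322; C₋=(5.4368,-2.0438) cross=-35.322
  mode + wants cross > 0 → take C=(7.0384,4.0285) (cross=35.322)
ex = (C−B)/|BC| = (0.9894,0.1449); ey = (-0.1449,0.9894)
P = B + 2.60·ex + 2.63·ey = (1.3142,5.8480)

1.31 5.85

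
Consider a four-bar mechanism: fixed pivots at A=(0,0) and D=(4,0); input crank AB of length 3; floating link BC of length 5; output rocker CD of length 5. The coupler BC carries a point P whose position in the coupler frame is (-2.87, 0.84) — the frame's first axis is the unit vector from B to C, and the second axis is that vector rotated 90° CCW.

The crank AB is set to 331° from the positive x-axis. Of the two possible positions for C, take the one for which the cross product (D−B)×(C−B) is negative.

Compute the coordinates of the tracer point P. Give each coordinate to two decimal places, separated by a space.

0.63 0.77

A=(0,0), D=(4.00,0)
B = A + 3.00·(cos331°, sin331°) = (2.6239, -1.4544)
|BD| = 2.0023
circle(B,5.00) ∩ circle(D,5.00): a=1.0011, h=4.8987
  candidates: C₊=(-0.2465,2.6396) cross=9.809; C₋=(6.8703,-4.0941) cross=-9.809
  mode - wants cross < 0 → take C=(6.8703,-4.0941) (cross=-9.809)
ex = (C−B)/|BC| = (0.8493,-0.5279); ey = (0.5279,0.8493)
P = B + -2.87·ex + 0.84·ey = (0.6299,0.7741)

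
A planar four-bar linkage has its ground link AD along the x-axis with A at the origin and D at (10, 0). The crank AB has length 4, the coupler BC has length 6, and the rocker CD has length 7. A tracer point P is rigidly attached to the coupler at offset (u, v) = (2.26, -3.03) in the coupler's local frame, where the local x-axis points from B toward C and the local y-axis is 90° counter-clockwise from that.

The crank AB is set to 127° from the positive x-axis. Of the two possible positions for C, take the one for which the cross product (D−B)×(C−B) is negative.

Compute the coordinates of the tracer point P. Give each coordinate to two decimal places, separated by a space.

-1.64 -0.51

A=(0,0), D=(10.00,0)
B = A + 4.00·(cos127°, sin127°) = (-2.4073, 3.1945)
|BD| = 12.8119
circle(B,6.00) ∩ circle(D,7.00): a=5.8986, h=1.0983
  candidates: C₊=(3.5789,2.7874) cross=14.072; C₋=(3.0312,0.6601) cross=-14.072
  mode - wants cross < 0 → take C=(3.0312,0.6601) (cross=-14.072)
ex = (C−B)/|BC| = (0.9064,-0.4224); ey = (0.4224,0.9064)
P = B + 2.26·ex + -3.03·ey = (-1.6386,-0.5065)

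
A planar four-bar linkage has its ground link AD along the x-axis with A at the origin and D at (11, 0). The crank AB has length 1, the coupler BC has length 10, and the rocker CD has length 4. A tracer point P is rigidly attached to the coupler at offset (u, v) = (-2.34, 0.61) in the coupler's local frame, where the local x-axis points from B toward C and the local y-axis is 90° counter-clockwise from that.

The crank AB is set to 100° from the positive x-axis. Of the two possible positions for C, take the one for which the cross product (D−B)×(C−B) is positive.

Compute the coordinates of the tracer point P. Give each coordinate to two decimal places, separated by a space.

-2.59 0.94

A=(0,0), D=(11.00,0)
B = A + 1.00·(cos100°, sin100°) = (-0.1736, 0.9848)
|BD| = 11.2170
circle(B,10.00) ∩ circle(D,4.00): a=9.3528, h=3.5391
  candidates: C₊=(9.4538,3.6891) cross=39.697; C₋=(8.8323,-3.3617) cross=-39.697
  mode + wants cross > 0 → take C=(9.4538,3.6891) (cross=39.697)
ex = (C−B)/|BC| = (0.9627,0.2704); ey = (-0.2704,0.9627)
P = B + -2.34·ex + 0.61·ey = (-2.5914,0.9393)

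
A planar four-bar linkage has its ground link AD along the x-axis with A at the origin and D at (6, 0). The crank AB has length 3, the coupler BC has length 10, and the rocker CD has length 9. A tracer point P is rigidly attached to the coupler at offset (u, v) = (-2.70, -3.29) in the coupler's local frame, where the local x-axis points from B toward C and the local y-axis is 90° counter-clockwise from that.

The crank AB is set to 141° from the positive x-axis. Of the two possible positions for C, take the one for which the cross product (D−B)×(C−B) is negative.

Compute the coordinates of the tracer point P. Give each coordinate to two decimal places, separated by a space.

A=(0,0), D=(6.00,0)
B = A + 3.00·(cos141°, sin141°) = (-2.3314, 1.8880)
|BD| = 8.5427
circle(B,10.00) ∩ circle(D,9.00): a=5.3834, h=8.4273
  candidates: C₊=(4.7813,8.9171) cross=71.991; C₋=(1.0564,-7.5207) cross=-71.991
  mode - wants cross < 0 → take C=(1.0564,-7.5207) (cross=-71.991)
ex = (C−B)/|BC| = (0.3388,-0.9409); ey = (0.9409,0.3388)
P = B + -2.70·ex + -3.29·ey = (-6.3416,3.3137)

-6.34 3.31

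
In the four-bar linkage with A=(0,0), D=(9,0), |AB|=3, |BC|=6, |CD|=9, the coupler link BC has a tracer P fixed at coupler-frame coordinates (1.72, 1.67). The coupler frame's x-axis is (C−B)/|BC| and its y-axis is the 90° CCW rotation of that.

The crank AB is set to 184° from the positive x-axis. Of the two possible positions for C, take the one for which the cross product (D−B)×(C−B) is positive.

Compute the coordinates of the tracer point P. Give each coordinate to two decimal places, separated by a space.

-3.07 2.19

A=(0,0), D=(9.00,0)
B = A + 3.00·(cos184°, sin184°) = (-2.9927, -0.2093)
|BD| = 11.9945
circle(B,6.00) ∩ circle(D,9.00): a=4.1214, h=4.3605
  candidates: C₊=(1.0520,4.2225) cross=52.302; C₋=(1.2042,-4.4972) cross=-52.302
  mode + wants cross > 0 → take C=(1.0520,4.2225) (cross=52.302)
ex = (C−B)/|BC| = (0.6741,0.7386); ey = (-0.7386,0.6741)
P = B + 1.72·ex + 1.67·ey = (-3.0667,2.1869)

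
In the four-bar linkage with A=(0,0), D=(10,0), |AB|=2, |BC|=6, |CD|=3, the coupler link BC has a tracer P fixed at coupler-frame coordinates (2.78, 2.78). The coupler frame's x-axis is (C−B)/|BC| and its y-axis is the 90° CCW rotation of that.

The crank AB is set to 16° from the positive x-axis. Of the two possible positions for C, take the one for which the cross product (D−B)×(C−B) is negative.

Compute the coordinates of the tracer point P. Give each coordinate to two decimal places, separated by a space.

A=(0,0), D=(10.00,0)
B = A + 2.00·(cos16°, sin16°) = (1.9225, 0.5513)
|BD| = 8.0963
circle(B,6.00) ∩ circle(D,3.00): a=5.7156, h=1.8255
  candidates: C₊=(7.7491,1.9833) cross=14.779; C₋=(7.5005,-1.6591) cross=-14.779
  mode - wants cross < 0 → take C=(7.5005,-1.6591) (cross=-14.779)
ex = (C−B)/|BC| = (0.9297,-0.3684); ey = (0.3684,0.9297)
P = B + 2.78·ex + 2.78·ey = (5.5311,2.1116)

5.53 2.11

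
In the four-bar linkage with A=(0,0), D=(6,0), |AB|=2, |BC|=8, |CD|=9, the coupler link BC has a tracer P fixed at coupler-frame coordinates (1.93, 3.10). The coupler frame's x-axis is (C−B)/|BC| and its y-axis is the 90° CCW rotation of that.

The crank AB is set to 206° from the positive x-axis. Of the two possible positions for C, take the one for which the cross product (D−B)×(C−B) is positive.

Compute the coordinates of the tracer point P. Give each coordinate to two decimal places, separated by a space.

A=(0,0), D=(6.00,0)
B = A + 2.00·(cos206°, sin206°) = (-1.7976, -0.8767)
|BD| = 7.8467
circle(B,8.00) ∩ circle(D,9.00): a=2.8401, h=7.4789
  candidates: C₊=(0.1891,6.8727) cross=58.685; C₋=(1.8604,-7.9915) cross=-58.685
  mode + wants cross > 0 → take C=(0.1891,6.8727) (cross=58.685)
ex = (C−B)/|BC| = (0.2483,0.9687); ey = (-0.9687,0.2483)
P = B + 1.93·ex + 3.10·ey = (-4.3212,1.7626)

-4.32 1.76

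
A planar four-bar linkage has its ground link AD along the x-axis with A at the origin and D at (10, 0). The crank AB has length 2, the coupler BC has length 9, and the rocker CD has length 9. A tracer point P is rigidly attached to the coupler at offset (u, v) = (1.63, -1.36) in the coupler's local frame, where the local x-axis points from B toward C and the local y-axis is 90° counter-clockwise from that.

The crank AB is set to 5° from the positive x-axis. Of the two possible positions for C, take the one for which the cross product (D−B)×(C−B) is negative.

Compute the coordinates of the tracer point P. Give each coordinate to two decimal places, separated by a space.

A=(0,0), D=(10.00,0)
B = A + 2.00·(cos5°, sin5°) = (1.9924, 0.1743)
|BD| = 8.0095
circle(B,9.00) ∩ circle(D,9.00): a=4.0048, h=8.0599
  candidates: C₊=(6.1716,8.1451) cross=64.556; C₋=(5.8208,-7.9708) cross=-64.556
  mode - wants cross < 0 → take C=(5.8208,-7.9708) (cross=-64.556)
ex = (C−B)/|BC| = (0.4254,-0.9050); ey = (0.9050,0.4254)
P = B + 1.63·ex + -1.36·ey = (1.4549,-1.8794)

1.45 -1.88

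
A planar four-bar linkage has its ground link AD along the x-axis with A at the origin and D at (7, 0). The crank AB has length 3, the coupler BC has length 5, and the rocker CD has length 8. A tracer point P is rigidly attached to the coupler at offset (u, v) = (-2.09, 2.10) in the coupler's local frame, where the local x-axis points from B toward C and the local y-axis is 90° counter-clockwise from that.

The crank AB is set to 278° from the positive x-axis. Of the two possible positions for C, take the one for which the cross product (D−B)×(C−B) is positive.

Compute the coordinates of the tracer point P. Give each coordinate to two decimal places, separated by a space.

A=(0,0), D=(7.00,0)
B = A + 3.00·(cos278°, sin278°) = (0.4175, -2.9708)
|BD| = 7.2218
circle(B,5.00) ∩ circle(D,8.00): a=0.9108, h=4.9164
  candidates: C₊=(-0.7748,1.8850) cross=35.505; C₋=(3.2701,-7.0773) cross=-35.505
  mode + wants cross > 0 → take C=(-0.7748,1.8850) (cross=35.505)
ex = (C−B)/|BC| = (-0.2385,0.9712); ey = (-0.9712,-0.2385)
P = B + -2.09·ex + 2.10·ey = (-1.1235,-5.5013)

-1.12 -5.50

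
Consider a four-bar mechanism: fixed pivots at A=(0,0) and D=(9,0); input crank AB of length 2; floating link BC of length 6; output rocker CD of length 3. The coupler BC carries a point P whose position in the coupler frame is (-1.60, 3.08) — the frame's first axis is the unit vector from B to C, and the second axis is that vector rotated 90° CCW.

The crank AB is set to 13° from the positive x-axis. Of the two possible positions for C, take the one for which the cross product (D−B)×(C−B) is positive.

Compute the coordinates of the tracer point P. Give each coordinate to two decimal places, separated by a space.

-0.66 2.74

A=(0,0), D=(9.00,0)
B = A + 2.00·(cos13°, sin13°) = (1.9487, 0.4499)
|BD| = 7.0656
circle(B,6.00) ∩ circle(D,3.00): a=5.4435, h=2.5236
  candidates: C₊=(7.5419,2.6218) cross=17.831; C₋=(7.2205,-2.4152) cross=-17.831
  mode + wants cross > 0 → take C=(7.5419,2.6218) (cross=17.831)
ex = (C−B)/|BC| = (0.9322,0.3620); ey = (-0.3620,0.9322)
P = B + -1.60·ex + 3.08·ey = (-0.6577,2.7419)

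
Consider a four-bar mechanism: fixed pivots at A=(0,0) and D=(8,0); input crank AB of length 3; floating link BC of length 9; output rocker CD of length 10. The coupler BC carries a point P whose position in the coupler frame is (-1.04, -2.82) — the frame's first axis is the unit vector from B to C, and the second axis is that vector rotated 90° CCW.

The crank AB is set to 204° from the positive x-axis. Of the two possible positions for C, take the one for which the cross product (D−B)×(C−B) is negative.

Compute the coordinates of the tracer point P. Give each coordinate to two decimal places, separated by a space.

-5.62 -2.07

A=(0,0), D=(8.00,0)
B = A + 3.00·(cos204°, sin204°) = (-2.7406, -1.2202)
|BD| = 10.8097
circle(B,9.00) ∩ circle(D,10.00): a=4.5260, h=7.7791
  candidates: C₊=(0.8783,7.0201) cross=84.090; C₋=(2.6346,-8.4387) cross=-84.090
  mode - wants cross < 0 → take C=(2.6346,-8.4387) (cross=-84.090)
ex = (C−B)/|BC| = (0.5972,-0.8021); ey = (0.8021,0.5972)
P = B + -1.04·ex + -2.82·ey = (-5.6236,-2.0703)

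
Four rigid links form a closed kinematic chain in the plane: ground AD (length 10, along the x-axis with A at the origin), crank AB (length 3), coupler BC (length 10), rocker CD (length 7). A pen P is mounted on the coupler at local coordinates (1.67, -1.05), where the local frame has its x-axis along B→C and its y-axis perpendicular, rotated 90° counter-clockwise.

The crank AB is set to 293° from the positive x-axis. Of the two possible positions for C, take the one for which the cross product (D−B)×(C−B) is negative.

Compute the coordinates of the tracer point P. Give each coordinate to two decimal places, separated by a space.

2.24 -4.42

A=(0,0), D=(10.00,0)
B = A + 3.00·(cos293°, sin293°) = (1.1722, -2.7615)
|BD| = 9.2497
circle(B,10.00) ∩ circle(D,7.00): a=7.3817, h=6.7462
  candidates: C₊=(6.2031,5.8808) cross=62.400; C₋=(10.2313,-6.9962) cross=-62.400
  mode - wants cross < 0 → take C=(10.2313,-6.9962) (cross=-62.400)
ex = (C−B)/|BC| = (0.9059,-0.4235); ey = (0.4235,0.9059)
P = B + 1.67·ex + -1.05·ey = (2.2404,-4.4199)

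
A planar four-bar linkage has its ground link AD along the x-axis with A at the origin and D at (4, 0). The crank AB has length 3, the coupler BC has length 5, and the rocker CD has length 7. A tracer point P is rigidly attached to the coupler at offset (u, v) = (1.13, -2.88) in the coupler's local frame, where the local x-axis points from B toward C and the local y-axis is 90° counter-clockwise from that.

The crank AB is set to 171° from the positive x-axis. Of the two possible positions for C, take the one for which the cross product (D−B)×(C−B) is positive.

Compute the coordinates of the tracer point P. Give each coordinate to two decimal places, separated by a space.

A=(0,0), D=(4.00,0)
B = A + 3.00·(cos171°, sin171°) = (-2.9631, 0.4693)
|BD| = 6.9789
circle(B,5.00) ∩ circle(D,7.00): a=1.7700, h=4.6762
  candidates: C₊=(-0.8827,5.0159) cross=32.635; C₋=(-1.5116,-4.3154) cross=-32.635
  mode + wants cross > 0 → take C=(-0.8827,5.0159) (cross=32.635)
ex = (C−B)/|BC| = (0.4161,0.9093); ey = (-0.9093,0.4161)
P = B + 1.13·ex + -2.88·ey = (0.1260,0.2985)

0.13 0.30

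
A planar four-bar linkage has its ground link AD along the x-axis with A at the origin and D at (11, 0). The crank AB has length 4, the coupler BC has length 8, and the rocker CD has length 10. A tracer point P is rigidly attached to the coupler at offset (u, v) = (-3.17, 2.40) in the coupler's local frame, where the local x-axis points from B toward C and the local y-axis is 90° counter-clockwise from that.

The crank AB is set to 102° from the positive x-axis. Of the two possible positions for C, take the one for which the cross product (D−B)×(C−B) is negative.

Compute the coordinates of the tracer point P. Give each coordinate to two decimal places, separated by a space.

A=(0,0), D=(11.00,0)
B = A + 4.00·(cos102°, sin102°) = (-0.8316, 3.9126)
|BD| = 12.4618
circle(B,8.00) ∩ circle(D,10.00): a=4.7865, h=6.4101
  candidates: C₊=(5.7254,8.4958) cross=79.882; C₋=(1.7002,-3.6762) cross=-79.882
  mode - wants cross < 0 → take C=(1.7002,-3.6762) (cross=-79.882)
ex = (C−B)/|BC| = (0.3165,-0.9486); ey = (0.9486,0.3165)
P = B + -3.17·ex + 2.40·ey = (0.4417,7.6792)

0.44 7.68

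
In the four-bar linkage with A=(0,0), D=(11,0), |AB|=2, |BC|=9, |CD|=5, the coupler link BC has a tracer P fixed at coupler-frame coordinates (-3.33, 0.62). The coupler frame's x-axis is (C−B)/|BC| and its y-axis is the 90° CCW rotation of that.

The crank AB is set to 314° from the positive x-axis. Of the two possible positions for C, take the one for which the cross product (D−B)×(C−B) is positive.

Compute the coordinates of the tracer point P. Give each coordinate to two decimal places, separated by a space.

-1.58 -3.06

A=(0,0), D=(11.00,0)
B = A + 2.00·(cos314°, sin314°) = (1.3893, -1.4387)
|BD| = 9.7178
circle(B,9.00) ∩ circle(D,5.00): a=7.7402, h=4.5923
  candidates: C₊=(8.3644,4.2489) cross=44.627; C₋=(9.7241,-4.8345) cross=-44.627
  mode + wants cross > 0 → take C=(8.3644,4.2489) (cross=44.627)
ex = (C−B)/|BC| = (0.7750,0.6320); ey = (-0.6320,0.7750)
P = B + -3.33·ex + 0.62·ey = (-1.5833,-3.0626)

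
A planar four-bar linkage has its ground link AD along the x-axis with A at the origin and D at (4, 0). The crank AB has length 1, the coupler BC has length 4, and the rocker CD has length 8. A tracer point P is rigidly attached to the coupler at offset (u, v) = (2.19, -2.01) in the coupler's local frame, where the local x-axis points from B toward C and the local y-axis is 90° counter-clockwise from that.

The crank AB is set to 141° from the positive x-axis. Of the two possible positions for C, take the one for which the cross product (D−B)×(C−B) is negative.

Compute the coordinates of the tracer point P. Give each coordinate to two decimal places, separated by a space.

A=(0,0), D=(4.00,0)
B = A + 1.00·(cos141°, sin141°) = (-0.7771, 0.6293)
|BD| = 4.8184
circle(B,4.00) ∩ circle(D,8.00): a=-2.5717, h=3.0637
  candidates: C₊=(-2.9266,4.0027) cross=14.762; C₋=(-3.7269,-2.0723) cross=-14.762
  mode - wants cross < 0 → take C=(-3.7269,-2.0723) (cross=-14.762)
ex = (C−B)/|BC| = (-0.7374,-0.6754); ey = (0.6754,-0.7374)
P = B + 2.19·ex + -2.01·ey = (-3.7497,0.6325)

-3.75 0.63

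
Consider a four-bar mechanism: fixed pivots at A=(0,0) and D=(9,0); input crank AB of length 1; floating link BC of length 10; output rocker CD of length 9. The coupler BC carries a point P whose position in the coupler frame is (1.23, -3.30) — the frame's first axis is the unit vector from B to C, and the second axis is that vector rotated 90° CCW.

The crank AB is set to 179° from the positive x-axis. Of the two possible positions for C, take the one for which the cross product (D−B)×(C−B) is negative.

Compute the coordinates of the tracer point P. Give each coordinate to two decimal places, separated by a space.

A=(0,0), D=(9.00,0)
B = A + 1.00·(cos179°, sin179°) = (-0.9998, 0.0175)
|BD| = 9.9999
circle(B,10.00) ∩ circle(D,9.00): a=5.9499, h=8.0373
  candidates: C₊=(4.9641,8.0444) cross=80.372; C₋=(4.9361,-8.0302) cross=-80.372
  mode - wants cross < 0 → take C=(4.9361,-8.0302) (cross=-80.372)
ex = (C−B)/|BC| = (0.5936,-0.8048); ey = (0.8048,0.5936)
P = B + 1.23·ex + -3.30·ey = (-2.9255,-2.9313)

-2.93 -2.93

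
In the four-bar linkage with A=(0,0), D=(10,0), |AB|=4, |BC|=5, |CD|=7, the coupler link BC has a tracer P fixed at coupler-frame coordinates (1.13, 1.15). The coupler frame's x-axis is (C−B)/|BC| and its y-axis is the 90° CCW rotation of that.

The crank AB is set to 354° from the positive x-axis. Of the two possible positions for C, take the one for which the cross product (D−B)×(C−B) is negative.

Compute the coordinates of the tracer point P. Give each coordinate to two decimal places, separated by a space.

5.39 -1.19

A=(0,0), D=(10.00,0)
B = A + 4.00·(cos354°, sin354°) = (3.9781, -0.4181)
|BD| = 6.0364
circle(B,5.00) ∩ circle(D,7.00): a=1.0303, h=4.8927
  candidates: C₊=(4.6670,4.5342) cross=29.534; C₋=(5.3448,-5.2277) cross=-29.534
  mode - wants cross < 0 → take C=(5.3448,-5.2277) (cross=-29.534)
ex = (C−B)/|BC| = (0.2733,-0.9619); ey = (0.9619,0.2733)
P = B + 1.13·ex + 1.15·ey = (5.3932,-1.1907)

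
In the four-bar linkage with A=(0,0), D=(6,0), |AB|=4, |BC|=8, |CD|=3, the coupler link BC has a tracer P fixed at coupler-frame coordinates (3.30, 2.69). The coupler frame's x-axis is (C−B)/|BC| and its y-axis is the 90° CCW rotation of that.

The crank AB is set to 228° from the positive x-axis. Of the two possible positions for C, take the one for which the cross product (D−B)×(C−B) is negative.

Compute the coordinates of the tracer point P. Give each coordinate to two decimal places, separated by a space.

0.61 -0.26

A=(0,0), D=(6.00,0)
B = A + 4.00·(cos228°, sin228°) = (-2.6765, -2.9726)
|BD| = 9.1716
circle(B,8.00) ∩ circle(D,3.00): a=7.5842, h=2.5456
  candidates: C₊=(3.6732,1.8937) cross=23.347; C₋=(5.3233,-2.9227) cross=-23.347
  mode - wants cross < 0 → take C=(5.3233,-2.9227) (cross=-23.347)
ex = (C−B)/|BC| = (1.0000,0.0062); ey = (-0.0062,1.0000)
P = B + 3.30·ex + 2.69·ey = (0.6066,-0.2621)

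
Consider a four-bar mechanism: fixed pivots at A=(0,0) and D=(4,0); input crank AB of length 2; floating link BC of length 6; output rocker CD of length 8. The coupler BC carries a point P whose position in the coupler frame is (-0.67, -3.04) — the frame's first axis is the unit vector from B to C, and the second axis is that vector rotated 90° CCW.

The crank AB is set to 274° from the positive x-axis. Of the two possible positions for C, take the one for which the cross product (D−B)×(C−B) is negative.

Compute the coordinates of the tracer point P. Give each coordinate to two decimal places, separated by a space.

-2.96 -2.26

A=(0,0), D=(4.00,0)
B = A + 2.00·(cos274°, sin274°) = (0.1395, -1.9951)
|BD| = 4.3456
circle(B,6.00) ∩ circle(D,8.00): a=-1.0489, h=5.9076
  candidates: C₊=(-3.5046,2.7715) cross=25.672; C₋=(1.9200,-7.7249) cross=-25.672
  mode - wants cross < 0 → take C=(1.9200,-7.7249) (cross=-25.672)
ex = (C−B)/|BC| = (0.2967,-0.9550); ey = (0.9550,0.2967)
P = B + -0.67·ex + -3.04·ey = (-2.9624,-2.2574)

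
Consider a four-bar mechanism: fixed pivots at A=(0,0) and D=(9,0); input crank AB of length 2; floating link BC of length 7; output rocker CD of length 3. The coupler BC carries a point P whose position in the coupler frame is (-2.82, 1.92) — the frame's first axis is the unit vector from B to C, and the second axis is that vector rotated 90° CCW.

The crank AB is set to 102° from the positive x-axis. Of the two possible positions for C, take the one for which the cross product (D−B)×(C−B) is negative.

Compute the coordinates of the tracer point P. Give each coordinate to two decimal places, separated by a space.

-2.31 4.79

A=(0,0), D=(9.00,0)
B = A + 2.00·(cos102°, sin102°) = (-0.4158, 1.9563)
|BD| = 9.6169
circle(B,7.00) ∩ circle(D,3.00): a=6.8881, h=1.2465
  candidates: C₊=(6.5818,1.7755) cross=11.987; C₋=(6.0747,-0.6653) cross=-11.987
  mode - wants cross < 0 → take C=(6.0747,-0.6653) (cross=-11.987)
ex = (C−B)/|BC| = (0.9272,-0.3745); ey = (0.3745,0.9272)
P = B + -2.82·ex + 1.92·ey = (-2.3115,4.7927)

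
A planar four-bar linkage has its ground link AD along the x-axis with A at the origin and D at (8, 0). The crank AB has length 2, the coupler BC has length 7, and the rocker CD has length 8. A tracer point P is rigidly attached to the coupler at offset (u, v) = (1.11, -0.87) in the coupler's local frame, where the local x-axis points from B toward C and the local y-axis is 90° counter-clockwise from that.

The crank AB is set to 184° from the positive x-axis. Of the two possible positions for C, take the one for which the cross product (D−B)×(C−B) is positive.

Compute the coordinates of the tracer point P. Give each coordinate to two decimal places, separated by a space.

A=(0,0), D=(8.00,0)
B = A + 2.00·(cos184°, sin184°) = (-1.9951, -0.1395)
|BD| = 9.9961
circle(B,7.00) ∩ circle(D,8.00): a=4.2478, h=5.5639
  candidates: C₊=(2.1746,5.4831) cross=55.617; C₋=(2.3299,-5.6435) cross=-55.617
  mode + wants cross > 0 → take C=(2.1746,5.4831) (cross=55.617)
ex = (C−B)/|BC| = (0.5957,0.8032); ey = (-0.8032,0.5957)
P = B + 1.11·ex + -0.87·ey = (-0.6351,0.2338)

-0.64 0.23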